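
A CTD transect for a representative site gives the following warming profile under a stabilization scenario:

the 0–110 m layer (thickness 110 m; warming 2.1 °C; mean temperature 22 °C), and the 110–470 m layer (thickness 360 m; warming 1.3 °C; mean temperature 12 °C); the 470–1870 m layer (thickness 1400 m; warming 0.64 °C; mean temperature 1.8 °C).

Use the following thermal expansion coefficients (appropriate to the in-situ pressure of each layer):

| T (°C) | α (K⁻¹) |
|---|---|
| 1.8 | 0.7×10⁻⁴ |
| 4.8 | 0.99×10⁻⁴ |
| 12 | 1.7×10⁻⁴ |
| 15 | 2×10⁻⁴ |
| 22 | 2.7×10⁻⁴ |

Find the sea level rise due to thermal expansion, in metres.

Layer 1 at 22 °C → α = 2.7×10⁻⁴ K⁻¹
Layer 2 at 12 °C → α = 1.7×10⁻⁴ K⁻¹
Layer 3 at 1.8 °C → α = 0.7×10⁻⁴ K⁻¹
110 × 2.7×10⁻⁴ × 2.1 = 0.06237 m
Layer 2: 1.7×10⁻⁴ × 1.3 × 360 = 0.07956 m
470–1870 m: 0.64 × 1400 × 0.7×10⁻⁴ = 0.06272 m
Δh = 0.06237 + 0.07956 + 0.06272 = 0.20465 m

0.205 m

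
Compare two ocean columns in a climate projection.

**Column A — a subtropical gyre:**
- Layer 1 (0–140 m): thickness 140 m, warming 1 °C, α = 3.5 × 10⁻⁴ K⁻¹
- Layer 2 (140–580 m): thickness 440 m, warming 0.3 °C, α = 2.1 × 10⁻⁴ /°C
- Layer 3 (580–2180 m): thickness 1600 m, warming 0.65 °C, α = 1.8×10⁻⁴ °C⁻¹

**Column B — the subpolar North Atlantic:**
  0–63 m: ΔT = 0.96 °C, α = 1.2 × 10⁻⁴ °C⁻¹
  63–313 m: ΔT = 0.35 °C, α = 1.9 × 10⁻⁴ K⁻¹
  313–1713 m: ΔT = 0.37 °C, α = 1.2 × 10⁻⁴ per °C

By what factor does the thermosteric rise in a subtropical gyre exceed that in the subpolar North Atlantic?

≈ 3.07×

A 0–140 m: 140 × 1 × 3.5×10⁻⁴ = 0.04900 m
A Layer 2: 2.1×10⁻⁴ × 440 × 0.3 = 0.02772 m
A Layer 3: 1.8×10⁻⁴ × 1600 × 0.65 = 0.18720 m
A total: 0.26392 m
B 1.2×10⁻⁴ × 63 × 0.96 = 0.0072576 m
B Layer 2: 250 × 0.35 × 1.9×10⁻⁴ = 0.016625 m
B 0.37 × 1400 × 1.2×10⁻⁴ = 0.06216 m
B total: 0.0860426 m
Ratio: 0.26392 / 0.0860426 ≈ 3.067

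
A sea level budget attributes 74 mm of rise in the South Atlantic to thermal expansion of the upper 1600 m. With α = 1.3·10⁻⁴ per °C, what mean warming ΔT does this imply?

ΔT = Δh/(αH) = 0.074 / (1.3×10⁻⁴ × 1600) ≈ 0.3558 K

ΔT ≈ 0.356 K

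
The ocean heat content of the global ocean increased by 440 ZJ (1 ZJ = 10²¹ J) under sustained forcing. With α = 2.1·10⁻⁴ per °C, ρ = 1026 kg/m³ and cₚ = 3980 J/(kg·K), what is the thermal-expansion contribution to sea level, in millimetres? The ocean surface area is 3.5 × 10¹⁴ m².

Δh = 65 mm

Per unit area: Q = 440×10²¹ / (3.5×10¹⁴) ≈ 1.257×10⁹ J/m²
Δh = αQ/(ρcₚ) = 2.1×10⁻⁴ × 1.257×10⁹ / (1026 × 3980) ≈ 0.064643 m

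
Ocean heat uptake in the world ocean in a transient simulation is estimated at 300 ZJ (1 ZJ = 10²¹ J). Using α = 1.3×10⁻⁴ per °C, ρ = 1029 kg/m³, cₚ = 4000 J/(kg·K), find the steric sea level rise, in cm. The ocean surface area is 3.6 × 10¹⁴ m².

2.63 cm of thermosteric rise

Per unit area: Q = 300×10²¹ / (3.6×10¹⁴) ≈ 8.333×10⁸ J/m²
Δh = αQ/(ρcₚ) = 1.3×10⁻⁴ × 8.333×10⁸ / (1029 × 4000) ≈ 0.026319 m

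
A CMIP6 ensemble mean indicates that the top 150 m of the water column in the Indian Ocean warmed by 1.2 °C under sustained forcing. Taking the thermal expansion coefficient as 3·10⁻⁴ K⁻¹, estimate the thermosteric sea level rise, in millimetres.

about 54.0 mm

Δh = αΔT·H = 3×10⁻⁴ × 1.2 × 150 = 0.05400 m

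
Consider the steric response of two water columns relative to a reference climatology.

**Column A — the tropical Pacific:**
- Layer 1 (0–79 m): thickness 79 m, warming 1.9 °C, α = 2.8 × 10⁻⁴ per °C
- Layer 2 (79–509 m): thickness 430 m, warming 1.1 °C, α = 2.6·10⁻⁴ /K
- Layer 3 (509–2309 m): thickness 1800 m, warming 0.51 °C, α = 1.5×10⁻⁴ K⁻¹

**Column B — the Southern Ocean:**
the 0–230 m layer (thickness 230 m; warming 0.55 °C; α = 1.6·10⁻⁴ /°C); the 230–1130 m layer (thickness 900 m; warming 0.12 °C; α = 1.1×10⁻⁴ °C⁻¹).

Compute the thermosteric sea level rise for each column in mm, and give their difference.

A 0–79 m: 79 × 2.8×10⁻⁴ × 1.9 = 0.042028 m
A 2.6×10⁻⁴ × 430 × 1.1 = 0.12298 m
A Layer 3: 0.51 × 1800 × 1.5×10⁻⁴ = 0.13770 m
A total: 0.302708 m
B Layer 1: 0.55 × 230 × 1.6×10⁻⁴ = 0.02024 m
B 230–1130 m: 900 × 1.1×10⁻⁴ × 0.12 = 0.01188 m
B total: 0.03212 m
Difference: 0.302708 − 0.03212 = 0.270588 m

Δh_A ≈ 303 mm, Δh_B ≈ 32.1 mm; difference ≈ 271 mm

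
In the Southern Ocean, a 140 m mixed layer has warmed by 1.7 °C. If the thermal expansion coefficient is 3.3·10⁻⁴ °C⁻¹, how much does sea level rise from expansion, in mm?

Δh = 78.5 mm

Δh = αΔT·H = 3.3×10⁻⁴ × 1.7 × 140 = 0.07854 m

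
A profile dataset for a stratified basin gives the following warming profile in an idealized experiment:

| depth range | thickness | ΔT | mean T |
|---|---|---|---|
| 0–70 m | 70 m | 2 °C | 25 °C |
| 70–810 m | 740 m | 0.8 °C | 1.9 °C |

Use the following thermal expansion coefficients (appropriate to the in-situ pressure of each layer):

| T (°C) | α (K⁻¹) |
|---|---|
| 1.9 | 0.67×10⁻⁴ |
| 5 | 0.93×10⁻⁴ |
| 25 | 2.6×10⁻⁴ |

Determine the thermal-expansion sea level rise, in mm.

Δh ≈ 76.1 mm

Layer 1 at 25 °C → α = 2.6×10⁻⁴ K⁻¹
Layer 2 at 1.9 °C → α = 0.67×10⁻⁴ K⁻¹
2 × 70 × 2.6×10⁻⁴ = 0.03640 m
Layer 2: 0.67×10⁻⁴ × 740 × 0.8 = 0.039664 m
Δh = 0.03640 + 0.039664 = 0.076064 m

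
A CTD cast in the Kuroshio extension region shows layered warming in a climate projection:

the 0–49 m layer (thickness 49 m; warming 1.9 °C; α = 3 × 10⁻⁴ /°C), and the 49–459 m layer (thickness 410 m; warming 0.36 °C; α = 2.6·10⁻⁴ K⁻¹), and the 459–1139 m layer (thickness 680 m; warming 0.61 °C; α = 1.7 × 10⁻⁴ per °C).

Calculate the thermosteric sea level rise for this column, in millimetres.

Δh = 137 mm

1.9 × 49 × 3×10⁻⁴ = 0.02793 m
49–459 m: 2.6×10⁻⁴ × 410 × 0.36 = 0.038376 m
Layer 3: 1.7×10⁻⁴ × 680 × 0.61 = 0.070516 m
Δh = 0.02793 + 0.038376 + 0.070516 = 0.136822 m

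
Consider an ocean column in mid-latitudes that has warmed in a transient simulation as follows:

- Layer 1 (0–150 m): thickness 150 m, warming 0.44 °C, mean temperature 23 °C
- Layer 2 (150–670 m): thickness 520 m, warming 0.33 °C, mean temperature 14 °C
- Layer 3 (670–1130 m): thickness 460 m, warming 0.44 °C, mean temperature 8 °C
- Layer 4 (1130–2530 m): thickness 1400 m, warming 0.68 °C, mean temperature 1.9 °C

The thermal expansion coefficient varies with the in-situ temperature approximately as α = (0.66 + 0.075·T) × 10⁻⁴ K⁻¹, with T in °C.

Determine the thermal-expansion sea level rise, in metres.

Layer 1: α = (0.66 + 0.075×23)×10⁻⁴ = 2.385×10⁻⁴ K⁻¹
Layer 2: α = (0.66 + 0.075×14)×10⁻⁴ = 1.71×10⁻⁴ K⁻¹
Layer 3: α = (0.66 + 0.075×8)×10⁻⁴ = 1.26×10⁻⁴ K⁻¹
Layer 4: α = (0.66 + 0.075×1.9)×10⁻⁴ = 0.8025×10⁻⁴ K⁻¹
Layer 1: 0.44 × 150 × 2.385×10⁻⁴ = 0.015741 m
150–670 m: 1.71×10⁻⁴ × 0.33 × 520 = 0.0293436 m
670–1130 m: 0.44 × 1.26×10⁻⁴ × 460 = 0.0255024 m
1400 × 0.68 × 0.8025×10⁻⁴ = 0.076398 m
Δh = 0.015741 + 0.0293436 + 0.0255024 + 0.076398 = 0.146985 m ≈ 0.147 m

Δh = 0.147 m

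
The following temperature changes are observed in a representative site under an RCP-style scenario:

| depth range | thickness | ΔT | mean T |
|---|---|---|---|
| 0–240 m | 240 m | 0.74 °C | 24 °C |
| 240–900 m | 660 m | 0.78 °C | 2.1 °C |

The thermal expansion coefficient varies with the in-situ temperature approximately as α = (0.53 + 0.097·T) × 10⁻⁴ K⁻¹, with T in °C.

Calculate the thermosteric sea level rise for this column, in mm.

Layer 1: α = (0.53 + 0.097×24)×10⁻⁴ = 2.858×10⁻⁴ K⁻¹
Layer 2: α = (0.53 + 0.097×2.1)×10⁻⁴ = 0.7337×10⁻⁴ K⁻¹
Layer 1: 240 × 2.858×10⁻⁴ × 0.74 = 0.05075808 m
0.7337×10⁻⁴ × 0.78 × 660 = 0.037770876 m
Δh = 0.05075808 + 0.037770876 = 0.088528956 m

89 mm of thermosteric rise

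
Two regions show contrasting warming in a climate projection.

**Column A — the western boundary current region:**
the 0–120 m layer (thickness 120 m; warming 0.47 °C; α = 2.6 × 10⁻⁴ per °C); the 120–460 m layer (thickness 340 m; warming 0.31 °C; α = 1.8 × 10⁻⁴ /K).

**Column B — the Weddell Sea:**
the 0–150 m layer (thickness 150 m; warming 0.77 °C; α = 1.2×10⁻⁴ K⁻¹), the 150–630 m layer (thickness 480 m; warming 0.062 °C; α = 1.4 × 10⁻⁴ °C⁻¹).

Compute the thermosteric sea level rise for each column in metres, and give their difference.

A 0–120 m: 2.6×10⁻⁴ × 0.47 × 120 = 0.014664 m
A 0.31 × 340 × 1.8×10⁻⁴ = 0.018972 m
A total: 0.033636 m
B 0.77 × 150 × 1.2×10⁻⁴ = 0.01386 m
B 1.4×10⁻⁴ × 0.062 × 480 = 0.0041664 m
B total: 0.0180264 m
Difference: 0.033636 − 0.0180264 = 0.0156096 m

Δh_A ≈ 0.0336 m, Δh_B ≈ 0.0180 m; difference ≈ 0.0156 m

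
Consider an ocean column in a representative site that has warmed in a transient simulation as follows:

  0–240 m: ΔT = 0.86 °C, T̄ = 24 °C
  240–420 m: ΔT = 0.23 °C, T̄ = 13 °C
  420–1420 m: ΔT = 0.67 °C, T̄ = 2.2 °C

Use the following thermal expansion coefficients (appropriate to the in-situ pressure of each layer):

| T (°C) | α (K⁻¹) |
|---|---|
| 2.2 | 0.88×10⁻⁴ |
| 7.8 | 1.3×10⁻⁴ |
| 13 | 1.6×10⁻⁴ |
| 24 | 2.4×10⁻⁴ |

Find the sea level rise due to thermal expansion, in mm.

Layer 1 at 24 °C → α = 2.4×10⁻⁴ K⁻¹
Layer 2 at 13 °C → α = 1.6×10⁻⁴ K⁻¹
Layer 3 at 2.2 °C → α = 0.88×10⁻⁴ K⁻¹
Layer 1: 0.86 × 240 × 2.4×10⁻⁴ = 0.049536 m
0.23 × 1.6×10⁻⁴ × 180 = 0.006624 m
420–1420 m: 1000 × 0.67 × 0.88×10⁻⁴ = 0.05896 m
Δh = 0.049536 + 0.006624 + 0.05896 = 0.11512 m ≈ 120 mm

Δh ≈ 120 mm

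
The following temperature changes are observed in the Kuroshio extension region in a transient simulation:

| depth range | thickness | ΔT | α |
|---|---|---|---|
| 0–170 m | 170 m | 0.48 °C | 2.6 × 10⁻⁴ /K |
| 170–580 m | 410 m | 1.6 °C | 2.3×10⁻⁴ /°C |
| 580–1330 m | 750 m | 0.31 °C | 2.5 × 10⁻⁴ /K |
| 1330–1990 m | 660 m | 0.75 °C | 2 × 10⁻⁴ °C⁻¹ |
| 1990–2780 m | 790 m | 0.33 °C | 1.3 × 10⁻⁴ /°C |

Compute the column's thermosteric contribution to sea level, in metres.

Layer 1: 0.48 × 2.6×10⁻⁴ × 170 = 0.021216 m
410 × 2.3×10⁻⁴ × 1.6 = 0.15088 m
580–1330 m: 750 × 2.5×10⁻⁴ × 0.31 = 0.058125 m
2×10⁻⁴ × 660 × 0.75 = 0.09900 m
1.3×10⁻⁴ × 790 × 0.33 = 0.033891 m
Δh = 0.021216 + 0.15088 + 0.058125 + 0.09900 + 0.033891 = 0.363112 m

about 0.363 m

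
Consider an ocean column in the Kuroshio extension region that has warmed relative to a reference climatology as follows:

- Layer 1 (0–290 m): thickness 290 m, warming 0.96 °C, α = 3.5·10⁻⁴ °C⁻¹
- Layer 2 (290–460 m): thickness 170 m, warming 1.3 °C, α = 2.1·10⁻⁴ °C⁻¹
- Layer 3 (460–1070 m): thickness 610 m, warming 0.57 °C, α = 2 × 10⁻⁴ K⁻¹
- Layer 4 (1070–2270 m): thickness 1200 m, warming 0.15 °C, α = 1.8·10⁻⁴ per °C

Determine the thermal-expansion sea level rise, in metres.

0.25 m

0–290 m: 3.5×10⁻⁴ × 290 × 0.96 = 0.09744 m
Layer 2: 2.1×10⁻⁴ × 170 × 1.3 = 0.04641 m
Layer 3: 610 × 0.57 × 2×10⁻⁴ = 0.06954 m
Layer 4: 1.8×10⁻⁴ × 1200 × 0.15 = 0.03240 m
Δh = 0.09744 + 0.04641 + 0.06954 + 0.03240 = 0.24579 m ≈ 0.25 m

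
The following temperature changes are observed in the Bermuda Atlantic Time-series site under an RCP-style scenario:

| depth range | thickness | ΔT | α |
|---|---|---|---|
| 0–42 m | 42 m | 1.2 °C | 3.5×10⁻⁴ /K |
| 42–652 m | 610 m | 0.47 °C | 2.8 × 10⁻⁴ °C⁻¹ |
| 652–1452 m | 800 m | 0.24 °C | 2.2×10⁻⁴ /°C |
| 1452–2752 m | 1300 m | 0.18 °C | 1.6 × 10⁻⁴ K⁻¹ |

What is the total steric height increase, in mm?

Layer 1: 42 × 3.5×10⁻⁴ × 1.2 = 0.01764 m
Layer 2: 2.8×10⁻⁴ × 0.47 × 610 = 0.080276 m
0.24 × 2.2×10⁻⁴ × 800 = 0.04224 m
Layer 4: 1300 × 0.18 × 1.6×10⁻⁴ = 0.03744 m
Δh = 0.01764 + 0.080276 + 0.04224 + 0.03744 = 0.177596 m

Δh = 178 mm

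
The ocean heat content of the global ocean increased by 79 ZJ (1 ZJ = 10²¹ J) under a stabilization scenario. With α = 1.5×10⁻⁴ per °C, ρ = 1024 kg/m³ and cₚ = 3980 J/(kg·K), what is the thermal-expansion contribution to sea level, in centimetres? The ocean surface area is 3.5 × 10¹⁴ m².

Δh ≈ 0.83 cm

Per unit area: Q = 79×10²¹ / (3.5×10¹⁴) ≈ 2.257×10⁸ J/m²
Δh = αQ/(ρcₚ) = 1.5×10⁻⁴ × 2.257×10⁸ / (1024 × 3980) ≈ 0.0083069 m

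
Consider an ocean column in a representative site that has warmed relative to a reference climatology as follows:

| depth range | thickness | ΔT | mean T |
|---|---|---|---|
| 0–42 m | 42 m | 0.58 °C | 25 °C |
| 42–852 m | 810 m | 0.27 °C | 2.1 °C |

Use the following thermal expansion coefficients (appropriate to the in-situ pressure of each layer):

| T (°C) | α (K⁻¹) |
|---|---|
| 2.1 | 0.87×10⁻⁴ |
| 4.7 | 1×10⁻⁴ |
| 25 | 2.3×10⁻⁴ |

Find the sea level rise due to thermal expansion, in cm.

Δh = 2.46 cm

Layer 1 at 25 °C → α = 2.3×10⁻⁴ K⁻¹
Layer 2 at 2.1 °C → α = 0.87×10⁻⁴ K⁻¹
Layer 1: 42 × 0.58 × 2.3×10⁻⁴ = 0.0056028 m
Layer 2: 810 × 0.27 × 0.87×10⁻⁴ = 0.0190269 m
Δh = 0.0056028 + 0.0190269 = 0.0246297 m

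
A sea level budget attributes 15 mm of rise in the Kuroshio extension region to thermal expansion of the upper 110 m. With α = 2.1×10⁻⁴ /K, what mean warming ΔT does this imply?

about 0.65 K

ΔT = Δh/(αH) = 0.015 / (2.1×10⁻⁴ × 110) ≈ 0.6494 K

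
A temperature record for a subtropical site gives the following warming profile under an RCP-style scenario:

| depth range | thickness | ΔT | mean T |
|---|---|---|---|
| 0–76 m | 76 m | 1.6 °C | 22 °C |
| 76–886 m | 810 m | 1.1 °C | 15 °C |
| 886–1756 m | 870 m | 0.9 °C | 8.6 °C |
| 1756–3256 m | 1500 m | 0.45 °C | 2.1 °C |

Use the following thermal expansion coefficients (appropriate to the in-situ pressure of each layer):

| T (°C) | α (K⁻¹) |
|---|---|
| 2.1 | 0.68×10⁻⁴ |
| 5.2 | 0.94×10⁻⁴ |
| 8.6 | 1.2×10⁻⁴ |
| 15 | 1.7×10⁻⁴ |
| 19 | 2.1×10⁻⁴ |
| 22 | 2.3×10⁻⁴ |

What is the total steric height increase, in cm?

31.9 cm

Layer 1 at 22 °C → α = 2.3×10⁻⁴ K⁻¹
Layer 2 at 15 °C → α = 1.7×10⁻⁴ K⁻¹
Layer 3 at 8.6 °C → α = 1.2×10⁻⁴ K⁻¹
Layer 4 at 2.1 °C → α = 0.68×10⁻⁴ K⁻¹
0–76 m: 76 × 2.3×10⁻⁴ × 1.6 = 0.027968 m
76–886 m: 1.7×10⁻⁴ × 810 × 1.1 = 0.15147 m
886–1756 m: 870 × 1.2×10⁻⁴ × 0.9 = 0.09396 m
1500 × 0.68×10⁻⁴ × 0.45 = 0.04590 m
Δh = 0.027968 + 0.15147 + 0.09396 + 0.04590 = 0.319298 m ≈ 31.9 cm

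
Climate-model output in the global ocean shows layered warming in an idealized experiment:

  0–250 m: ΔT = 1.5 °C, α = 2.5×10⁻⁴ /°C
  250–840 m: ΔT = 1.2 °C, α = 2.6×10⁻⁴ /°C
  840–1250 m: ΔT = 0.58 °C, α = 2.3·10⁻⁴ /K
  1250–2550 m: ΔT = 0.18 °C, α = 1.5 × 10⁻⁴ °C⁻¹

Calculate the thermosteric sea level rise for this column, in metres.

Layer 1: 1.5 × 2.5×10⁻⁴ × 250 = 0.09375 m
Layer 2: 2.6×10⁻⁴ × 1.2 × 590 = 0.18408 m
Layer 3: 2.3×10⁻⁴ × 410 × 0.58 = 0.054694 m
1250–2550 m: 1300 × 0.18 × 1.5×10⁻⁴ = 0.03510 m
Δh = 0.09375 + 0.18408 + 0.054694 + 0.03510 = 0.367624 m

Δh ≈ 0.37 m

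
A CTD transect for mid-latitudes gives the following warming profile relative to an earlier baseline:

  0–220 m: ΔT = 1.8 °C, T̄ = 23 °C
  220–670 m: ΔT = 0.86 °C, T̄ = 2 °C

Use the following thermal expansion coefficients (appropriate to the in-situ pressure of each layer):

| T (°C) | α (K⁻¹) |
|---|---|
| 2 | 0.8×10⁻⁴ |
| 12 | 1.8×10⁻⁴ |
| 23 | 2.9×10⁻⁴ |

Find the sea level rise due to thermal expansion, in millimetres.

Δh ≈ 146 mm

Layer 1 at 23 °C → α = 2.9×10⁻⁴ K⁻¹
Layer 2 at 2 °C → α = 0.8×10⁻⁴ K⁻¹
0–220 m: 2.9×10⁻⁴ × 220 × 1.8 = 0.11484 m
Layer 2: 450 × 0.86 × 0.8×10⁻⁴ = 0.03096 m
Δh = 0.11484 + 0.03096 = 0.14580 m ≈ 146 mm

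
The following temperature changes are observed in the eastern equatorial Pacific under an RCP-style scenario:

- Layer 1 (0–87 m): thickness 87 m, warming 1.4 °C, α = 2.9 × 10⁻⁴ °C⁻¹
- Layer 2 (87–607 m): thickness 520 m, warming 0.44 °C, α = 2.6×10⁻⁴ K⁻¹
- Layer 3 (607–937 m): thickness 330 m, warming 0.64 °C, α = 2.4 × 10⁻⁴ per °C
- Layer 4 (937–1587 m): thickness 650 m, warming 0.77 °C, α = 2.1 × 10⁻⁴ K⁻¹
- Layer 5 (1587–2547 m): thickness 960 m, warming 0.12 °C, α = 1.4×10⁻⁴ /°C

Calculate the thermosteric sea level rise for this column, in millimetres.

267 mm

0–87 m: 87 × 1.4 × 2.9×10⁻⁴ = 0.035322 m
Layer 2: 0.44 × 520 × 2.6×10⁻⁴ = 0.059488 m
0.64 × 330 × 2.4×10⁻⁴ = 0.050688 m
937–1587 m: 2.1×10⁻⁴ × 650 × 0.77 = 0.105105 m
0.12 × 1.4×10⁻⁴ × 960 = 0.016128 m
Δh = 0.035322 + 0.059488 + 0.050688 + 0.105105 + 0.016128 = 0.266731 m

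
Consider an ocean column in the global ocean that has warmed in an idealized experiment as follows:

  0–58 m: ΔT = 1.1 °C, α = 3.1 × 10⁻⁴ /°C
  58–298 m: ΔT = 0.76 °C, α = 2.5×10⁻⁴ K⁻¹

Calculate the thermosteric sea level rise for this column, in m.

about 0.065 m

Layer 1: 3.1×10⁻⁴ × 58 × 1.1 = 0.019778 m
Layer 2: 2.5×10⁻⁴ × 240 × 0.76 = 0.04560 m
Δh = 0.019778 + 0.04560 = 0.065378 m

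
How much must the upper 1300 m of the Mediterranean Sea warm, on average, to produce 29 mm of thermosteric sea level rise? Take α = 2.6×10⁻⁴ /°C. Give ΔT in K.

ΔT = Δh/(αH) = 0.029 / (2.6×10⁻⁴ × 1300) ≈ 0.08580 K

0.0858 K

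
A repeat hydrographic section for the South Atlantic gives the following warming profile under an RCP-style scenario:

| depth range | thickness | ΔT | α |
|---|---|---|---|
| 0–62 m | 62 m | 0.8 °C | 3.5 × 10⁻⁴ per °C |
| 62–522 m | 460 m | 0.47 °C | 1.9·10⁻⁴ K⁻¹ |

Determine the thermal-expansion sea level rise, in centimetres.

0–62 m: 3.5×10⁻⁴ × 62 × 0.8 = 0.01736 m
460 × 1.9×10⁻⁴ × 0.47 = 0.041078 m
Δh = 0.01736 + 0.041078 = 0.058438 m ≈ 5.8 cm

Δh ≈ 5.8 cm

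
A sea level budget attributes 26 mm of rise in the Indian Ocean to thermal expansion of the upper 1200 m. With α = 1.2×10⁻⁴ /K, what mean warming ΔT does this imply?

ΔT = Δh/(αH) = 0.026 / (1.2×10⁻⁴ × 1200) ≈ 0.1806 °C

0.18 °C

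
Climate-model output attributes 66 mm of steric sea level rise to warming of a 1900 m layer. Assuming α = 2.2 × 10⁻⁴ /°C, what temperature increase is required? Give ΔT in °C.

0.158 °C

ΔT = Δh/(αH) = 0.066 / (2.2×10⁻⁴ × 1900) ≈ 0.1579 °C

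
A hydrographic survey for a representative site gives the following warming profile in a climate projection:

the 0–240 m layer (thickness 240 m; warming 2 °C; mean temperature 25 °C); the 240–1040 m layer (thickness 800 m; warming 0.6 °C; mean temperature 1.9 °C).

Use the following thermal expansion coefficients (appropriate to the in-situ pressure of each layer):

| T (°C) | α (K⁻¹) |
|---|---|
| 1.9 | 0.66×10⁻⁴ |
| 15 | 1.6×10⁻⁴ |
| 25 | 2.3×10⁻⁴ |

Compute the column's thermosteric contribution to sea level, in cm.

Layer 1 at 25 °C → α = 2.3×10⁻⁴ K⁻¹
Layer 2 at 1.9 °C → α = 0.66×10⁻⁴ K⁻¹
0–240 m: 240 × 2 × 2.3×10⁻⁴ = 0.11040 m
0.6 × 0.66×10⁻⁴ × 800 = 0.03168 m
Δh = 0.11040 + 0.03168 = 0.14208 m ≈ 14.2 cm

Δh = 14.2 cm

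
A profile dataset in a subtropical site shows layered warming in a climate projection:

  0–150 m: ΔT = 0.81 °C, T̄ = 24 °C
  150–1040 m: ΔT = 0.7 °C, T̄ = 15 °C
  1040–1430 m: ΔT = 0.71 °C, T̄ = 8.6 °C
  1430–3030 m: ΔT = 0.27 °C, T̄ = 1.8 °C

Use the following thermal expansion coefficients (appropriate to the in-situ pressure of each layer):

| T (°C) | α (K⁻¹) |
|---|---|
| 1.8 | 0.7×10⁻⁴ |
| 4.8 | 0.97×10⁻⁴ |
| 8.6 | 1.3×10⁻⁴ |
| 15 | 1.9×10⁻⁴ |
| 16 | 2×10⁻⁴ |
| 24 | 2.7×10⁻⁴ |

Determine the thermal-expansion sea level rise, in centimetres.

Layer 1 at 24 °C → α = 2.7×10⁻⁴ K⁻¹
Layer 2 at 15 °C → α = 1.9×10⁻⁴ K⁻¹
Layer 3 at 8.6 °C → α = 1.3×10⁻⁴ K⁻¹
Layer 4 at 1.8 °C → α = 0.7×10⁻⁴ K⁻¹
Layer 1: 2.7×10⁻⁴ × 150 × 0.81 = 0.032805 m
890 × 1.9×10⁻⁴ × 0.7 = 0.11837 m
390 × 1.3×10⁻⁴ × 0.71 = 0.035997 m
1430–3030 m: 1600 × 0.27 × 0.7×10⁻⁴ = 0.03024 m
Δh = 0.032805 + 0.11837 + 0.035997 + 0.03024 = 0.217412 m ≈ 21.7 cm

21.7 cm of thermosteric rise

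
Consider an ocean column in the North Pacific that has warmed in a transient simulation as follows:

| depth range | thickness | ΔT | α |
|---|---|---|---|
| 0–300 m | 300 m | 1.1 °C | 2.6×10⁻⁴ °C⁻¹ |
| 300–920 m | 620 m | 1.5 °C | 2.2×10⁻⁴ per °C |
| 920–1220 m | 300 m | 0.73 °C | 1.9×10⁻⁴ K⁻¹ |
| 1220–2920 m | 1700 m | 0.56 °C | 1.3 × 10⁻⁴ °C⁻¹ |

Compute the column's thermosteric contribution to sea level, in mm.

456 mm of thermosteric rise

0–300 m: 300 × 2.6×10⁻⁴ × 1.1 = 0.08580 m
2.2×10⁻⁴ × 620 × 1.5 = 0.20460 m
Layer 3: 1.9×10⁻⁴ × 0.73 × 300 = 0.04161 m
Layer 4: 1700 × 1.3×10⁻⁴ × 0.56 = 0.12376 m
Δh = 0.08580 + 0.20460 + 0.04161 + 0.12376 = 0.45577 m ≈ 456 mm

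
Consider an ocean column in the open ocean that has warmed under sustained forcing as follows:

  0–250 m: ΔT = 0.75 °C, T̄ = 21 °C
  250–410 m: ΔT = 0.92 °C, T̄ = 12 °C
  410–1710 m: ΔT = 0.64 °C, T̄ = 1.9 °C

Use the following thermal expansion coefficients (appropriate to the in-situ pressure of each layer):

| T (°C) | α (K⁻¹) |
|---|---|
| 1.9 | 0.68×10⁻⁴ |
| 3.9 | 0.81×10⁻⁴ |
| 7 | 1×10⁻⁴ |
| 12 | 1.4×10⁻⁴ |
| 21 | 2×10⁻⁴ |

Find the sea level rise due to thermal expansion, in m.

Layer 1 at 21 °C → α = 2×10⁻⁴ K⁻¹
Layer 2 at 12 °C → α = 1.4×10⁻⁴ K⁻¹
Layer 3 at 1.9 °C → α = 0.68×10⁻⁴ K⁻¹
Layer 1: 250 × 2×10⁻⁴ × 0.75 = 0.03750 m
0.92 × 160 × 1.4×10⁻⁴ = 0.020608 m
410–1710 m: 0.64 × 1300 × 0.68×10⁻⁴ = 0.056576 m
Δh = 0.03750 + 0.020608 + 0.056576 = 0.114684 m ≈ 0.11 m

0.11 m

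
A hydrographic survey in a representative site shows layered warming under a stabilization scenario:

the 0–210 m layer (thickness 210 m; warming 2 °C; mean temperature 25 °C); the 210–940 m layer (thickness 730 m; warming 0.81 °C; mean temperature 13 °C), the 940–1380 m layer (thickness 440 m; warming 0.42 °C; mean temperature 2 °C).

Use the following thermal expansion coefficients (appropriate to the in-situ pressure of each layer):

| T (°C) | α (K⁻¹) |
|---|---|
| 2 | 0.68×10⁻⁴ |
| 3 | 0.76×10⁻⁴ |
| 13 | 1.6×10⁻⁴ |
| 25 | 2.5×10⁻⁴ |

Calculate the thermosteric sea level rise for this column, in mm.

about 212 mm

Layer 1 at 25 °C → α = 2.5×10⁻⁴ K⁻¹
Layer 2 at 13 °C → α = 1.6×10⁻⁴ K⁻¹
Layer 3 at 2 °C → α = 0.68×10⁻⁴ K⁻¹
2 × 210 × 2.5×10⁻⁴ = 0.10500 m
Layer 2: 730 × 1.6×10⁻⁴ × 0.81 = 0.094608 m
0.68×10⁻⁴ × 440 × 0.42 = 0.0125664 m
Δh = 0.10500 + 0.094608 + 0.0125664 = 0.2121744 m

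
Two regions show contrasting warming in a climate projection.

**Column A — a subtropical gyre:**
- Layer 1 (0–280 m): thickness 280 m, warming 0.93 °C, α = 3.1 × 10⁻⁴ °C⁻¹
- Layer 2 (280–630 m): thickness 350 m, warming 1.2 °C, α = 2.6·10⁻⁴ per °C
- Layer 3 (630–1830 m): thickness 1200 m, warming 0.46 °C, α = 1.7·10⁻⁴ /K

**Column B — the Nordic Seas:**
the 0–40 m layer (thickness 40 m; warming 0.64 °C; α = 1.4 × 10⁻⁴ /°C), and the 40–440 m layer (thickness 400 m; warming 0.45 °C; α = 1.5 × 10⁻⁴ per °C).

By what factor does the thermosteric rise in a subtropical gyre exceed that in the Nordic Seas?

A Layer 1: 3.1×10⁻⁴ × 0.93 × 280 = 0.080724 m
A 2.6×10⁻⁴ × 350 × 1.2 = 0.10920 m
A Layer 3: 1.7×10⁻⁴ × 1200 × 0.46 = 0.09384 m
A total: 0.283764 m
B 40 × 0.64 × 1.4×10⁻⁴ = 0.003584 m
B 40–440 m: 0.45 × 400 × 1.5×10⁻⁴ = 0.02700 m
B total: 0.030584 m
Ratio: 0.283764 / 0.030584 ≈ 9.278

a factor of 9.28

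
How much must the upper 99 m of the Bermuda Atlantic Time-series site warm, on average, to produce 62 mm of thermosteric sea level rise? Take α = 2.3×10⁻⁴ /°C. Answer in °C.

ΔT ≈ 2.72 °C

ΔT = Δh/(αH) = 0.062 / (2.3×10⁻⁴ × 99) ≈ 2.723 °C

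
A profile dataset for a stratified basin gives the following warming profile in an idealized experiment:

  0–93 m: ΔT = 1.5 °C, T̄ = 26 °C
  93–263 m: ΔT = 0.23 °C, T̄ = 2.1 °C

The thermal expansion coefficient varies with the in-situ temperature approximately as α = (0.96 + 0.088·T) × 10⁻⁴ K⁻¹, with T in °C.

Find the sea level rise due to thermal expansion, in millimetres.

Layer 1: α = (0.96 + 0.088×26)×10⁻⁴ = 3.248×10⁻⁴ K⁻¹
Layer 2: α = (0.96 + 0.088×2.1)×10⁻⁴ = 1.1448×10⁻⁴ K⁻¹
Layer 1: 93 × 3.248×10⁻⁴ × 1.5 = 0.0453096 m
93–263 m: 0.23 × 1.1448×10⁻⁴ × 170 = 0.004476168 m
Δh = 0.0453096 + 0.004476168 = 0.049785768 m

Δh ≈ 49.8 mm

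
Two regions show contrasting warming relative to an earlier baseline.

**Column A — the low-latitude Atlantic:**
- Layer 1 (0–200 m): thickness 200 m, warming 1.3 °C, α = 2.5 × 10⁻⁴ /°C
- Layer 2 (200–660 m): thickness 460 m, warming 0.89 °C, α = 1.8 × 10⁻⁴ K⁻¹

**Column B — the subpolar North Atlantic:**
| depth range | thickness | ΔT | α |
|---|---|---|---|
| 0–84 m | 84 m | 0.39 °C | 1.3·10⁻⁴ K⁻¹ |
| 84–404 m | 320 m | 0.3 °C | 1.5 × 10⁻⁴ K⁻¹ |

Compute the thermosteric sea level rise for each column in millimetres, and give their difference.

A 0–200 m: 2.5×10⁻⁴ × 200 × 1.3 = 0.06500 m
A 200–660 m: 1.8×10⁻⁴ × 460 × 0.89 = 0.073692 m
A total: 0.138692 m
B 0–84 m: 84 × 1.3×10⁻⁴ × 0.39 = 0.0042588 m
B 84–404 m: 1.5×10⁻⁴ × 320 × 0.3 = 0.01440 m
B total: 0.0186588 m
Difference: 0.138692 − 0.0186588 = 0.1200332 m

A: 139 mm; B: 18.7 mm; difference 120 mm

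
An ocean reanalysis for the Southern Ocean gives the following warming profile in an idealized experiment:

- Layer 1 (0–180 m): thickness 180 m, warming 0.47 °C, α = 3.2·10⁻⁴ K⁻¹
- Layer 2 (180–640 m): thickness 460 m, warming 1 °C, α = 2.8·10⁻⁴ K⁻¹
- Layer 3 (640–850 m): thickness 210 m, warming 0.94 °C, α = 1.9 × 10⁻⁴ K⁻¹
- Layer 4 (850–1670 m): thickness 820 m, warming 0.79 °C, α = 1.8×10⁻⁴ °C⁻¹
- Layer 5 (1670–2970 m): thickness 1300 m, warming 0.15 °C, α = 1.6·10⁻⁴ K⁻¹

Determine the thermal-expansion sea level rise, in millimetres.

Δh = 341 mm

3.2×10⁻⁴ × 0.47 × 180 = 0.027072 m
2.8×10⁻⁴ × 460 × 1 = 0.12880 m
640–850 m: 210 × 0.94 × 1.9×10⁻⁴ = 0.037506 m
850–1670 m: 0.79 × 820 × 1.8×10⁻⁴ = 0.116604 m
1670–2970 m: 1.6×10⁻⁴ × 0.15 × 1300 = 0.03120 m
Δh = 0.027072 + 0.12880 + 0.037506 + 0.116604 + 0.03120 = 0.341182 m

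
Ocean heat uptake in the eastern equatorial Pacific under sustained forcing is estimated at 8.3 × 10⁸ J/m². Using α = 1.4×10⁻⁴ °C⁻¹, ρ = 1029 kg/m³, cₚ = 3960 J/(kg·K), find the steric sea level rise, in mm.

29 mm

Δh = αQ/(ρcₚ) = 1.4×10⁻⁴ × 8.3×10⁸ / (1029 × 3960) ≈ 0.028516 m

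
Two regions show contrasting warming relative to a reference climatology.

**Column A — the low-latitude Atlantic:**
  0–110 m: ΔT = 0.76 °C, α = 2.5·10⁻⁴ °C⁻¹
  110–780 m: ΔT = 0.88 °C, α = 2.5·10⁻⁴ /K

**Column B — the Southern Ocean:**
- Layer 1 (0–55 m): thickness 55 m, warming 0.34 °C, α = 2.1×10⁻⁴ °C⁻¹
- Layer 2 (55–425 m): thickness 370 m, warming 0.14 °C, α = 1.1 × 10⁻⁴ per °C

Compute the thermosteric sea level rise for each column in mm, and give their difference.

A Layer 1: 110 × 2.5×10⁻⁴ × 0.76 = 0.02090 m
A 0.88 × 670 × 2.5×10⁻⁴ = 0.14740 m
A total: 0.16830 m
B 0–55 m: 2.1×10⁻⁴ × 55 × 0.34 = 0.003927 m
B 0.14 × 1.1×10⁻⁴ × 370 = 0.005698 m
B total: 0.009625 m
Difference: 0.16830 − 0.009625 = 0.158675 m

Δh_A ≈ 168 mm, Δh_B ≈ 9.63 mm; difference ≈ 159 mm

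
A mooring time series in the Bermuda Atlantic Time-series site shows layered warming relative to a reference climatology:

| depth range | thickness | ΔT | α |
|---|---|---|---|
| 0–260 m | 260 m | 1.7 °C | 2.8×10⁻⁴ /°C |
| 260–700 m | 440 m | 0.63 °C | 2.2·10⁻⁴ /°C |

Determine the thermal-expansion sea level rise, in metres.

about 0.185 m

Layer 1: 260 × 2.8×10⁻⁴ × 1.7 = 0.12376 m
260–700 m: 2.2×10⁻⁴ × 440 × 0.63 = 0.060984 m
Δh = 0.12376 + 0.060984 = 0.184744 m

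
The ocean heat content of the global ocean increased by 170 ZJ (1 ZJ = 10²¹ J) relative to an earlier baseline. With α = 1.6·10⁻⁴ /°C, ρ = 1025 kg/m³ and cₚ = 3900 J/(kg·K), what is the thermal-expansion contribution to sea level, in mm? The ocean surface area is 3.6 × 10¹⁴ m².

19 mm of thermosteric rise

Per unit area: Q = 170×10²¹ / (3.6×10¹⁴) ≈ 4.722×10⁸ J/m²
Δh = αQ/(ρcₚ) = 1.6×10⁻⁴ × 4.722×10⁸ / (1025 × 3900) ≈ 0.01890 m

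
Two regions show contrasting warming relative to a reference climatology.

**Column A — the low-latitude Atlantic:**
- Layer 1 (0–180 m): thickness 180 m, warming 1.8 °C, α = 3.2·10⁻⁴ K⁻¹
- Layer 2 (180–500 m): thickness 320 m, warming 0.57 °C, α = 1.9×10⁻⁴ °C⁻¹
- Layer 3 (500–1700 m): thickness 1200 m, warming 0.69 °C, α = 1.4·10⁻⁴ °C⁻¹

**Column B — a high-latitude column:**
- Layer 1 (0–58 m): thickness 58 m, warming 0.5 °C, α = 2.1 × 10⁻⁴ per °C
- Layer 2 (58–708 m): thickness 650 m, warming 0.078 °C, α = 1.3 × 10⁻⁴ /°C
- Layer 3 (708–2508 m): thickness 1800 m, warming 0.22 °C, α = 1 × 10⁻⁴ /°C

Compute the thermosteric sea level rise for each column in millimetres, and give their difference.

A Layer 1: 1.8 × 180 × 3.2×10⁻⁴ = 0.10368 m
A 180–500 m: 320 × 1.9×10⁻⁴ × 0.57 = 0.034656 m
A 1.4×10⁻⁴ × 1200 × 0.69 = 0.11592 m
A total: 0.254256 m
B 0–58 m: 2.1×10⁻⁴ × 58 × 0.5 = 0.00609 m
B 58–708 m: 1.3×10⁻⁴ × 650 × 0.078 = 0.006591 m
B 1800 × 0.22 × 1×10⁻⁴ = 0.03960 m
B total: 0.052281 m
Difference: 0.254256 − 0.052281 = 0.201975 m

Δh_A ≈ 254 mm, Δh_B ≈ 52.3 mm; difference ≈ 202 mm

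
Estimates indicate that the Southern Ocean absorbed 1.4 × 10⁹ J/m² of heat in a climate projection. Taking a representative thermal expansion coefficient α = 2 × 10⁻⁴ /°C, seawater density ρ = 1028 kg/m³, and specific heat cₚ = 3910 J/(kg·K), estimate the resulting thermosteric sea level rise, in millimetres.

Δh ≈ 69.7 mm

Δh = αQ/(ρcₚ) = 2×10⁻⁴ × 1.4×10⁹ / (1028 × 3910) ≈ 0.069661 m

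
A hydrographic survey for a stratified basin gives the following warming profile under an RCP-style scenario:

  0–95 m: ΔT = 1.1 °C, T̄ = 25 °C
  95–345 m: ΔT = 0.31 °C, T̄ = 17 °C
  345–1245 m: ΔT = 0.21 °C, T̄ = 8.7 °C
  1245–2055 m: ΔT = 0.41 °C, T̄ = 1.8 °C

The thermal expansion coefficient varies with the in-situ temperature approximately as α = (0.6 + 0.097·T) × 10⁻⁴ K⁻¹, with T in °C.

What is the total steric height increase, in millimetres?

102 mm of thermosteric rise

Layer 1: α = (0.6 + 0.097×25)×10⁻⁴ = 3.025×10⁻⁴ K⁻¹
Layer 2: α = (0.6 + 0.097×17)×10⁻⁴ = 2.249×10⁻⁴ K⁻¹
Layer 3: α = (0.6 + 0.097×8.7)×10⁻⁴ = 1.4439×10⁻⁴ K⁻¹
Layer 4: α = (0.6 + 0.097×1.8)×10⁻⁴ = 0.7746×10⁻⁴ K⁻¹
0–95 m: 95 × 1.1 × 3.025×10⁻⁴ = 0.03161125 m
Layer 2: 0.31 × 250 × 2.249×10⁻⁴ = 0.01742975 m
Layer 3: 1.4439×10⁻⁴ × 0.21 × 900 = 0.02728971 m
Layer 4: 0.7746×10⁻⁴ × 810 × 0.41 = 0.025724466 m
Δh = 0.03161125 + 0.01742975 + 0.02728971 + 0.025724466 = 0.102055176 m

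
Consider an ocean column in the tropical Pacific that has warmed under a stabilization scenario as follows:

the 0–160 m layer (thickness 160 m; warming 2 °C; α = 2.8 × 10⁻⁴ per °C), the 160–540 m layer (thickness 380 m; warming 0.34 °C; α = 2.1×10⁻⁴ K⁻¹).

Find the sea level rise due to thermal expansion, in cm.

Δh = 11.7 cm

Layer 1: 2 × 160 × 2.8×10⁻⁴ = 0.08960 m
2.1×10⁻⁴ × 380 × 0.34 = 0.027132 m
Δh = 0.08960 + 0.027132 = 0.116732 m ≈ 11.7 cm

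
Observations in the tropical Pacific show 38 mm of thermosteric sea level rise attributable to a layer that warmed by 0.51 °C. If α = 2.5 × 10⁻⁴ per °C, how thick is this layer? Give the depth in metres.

298 m

H = Δh/(αΔT) = 0.038 / (2.5×10⁻⁴ × 0.51) ≈ 298.0 m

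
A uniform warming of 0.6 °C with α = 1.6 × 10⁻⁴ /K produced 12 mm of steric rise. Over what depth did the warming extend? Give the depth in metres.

H = Δh/(αΔT) = 0.012 / (1.6×10⁻⁴ × 0.6) = 125.0 m

125 m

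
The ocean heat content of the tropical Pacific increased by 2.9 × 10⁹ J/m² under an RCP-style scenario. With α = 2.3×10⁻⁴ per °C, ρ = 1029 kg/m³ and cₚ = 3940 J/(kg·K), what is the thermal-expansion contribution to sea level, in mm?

Δh = αQ/(ρcₚ) = 2.3×10⁻⁴ × 2.9×10⁹ / (1029 × 3940) ≈ 0.16452 m

160 mm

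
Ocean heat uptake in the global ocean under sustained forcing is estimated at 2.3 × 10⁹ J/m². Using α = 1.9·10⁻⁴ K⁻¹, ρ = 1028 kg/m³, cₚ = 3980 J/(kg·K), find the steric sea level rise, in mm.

Δh = αQ/(ρcₚ) = 1.9×10⁻⁴ × 2.3×10⁹ / (1028 × 3980) ≈ 0.10681 m

Δh ≈ 107 mm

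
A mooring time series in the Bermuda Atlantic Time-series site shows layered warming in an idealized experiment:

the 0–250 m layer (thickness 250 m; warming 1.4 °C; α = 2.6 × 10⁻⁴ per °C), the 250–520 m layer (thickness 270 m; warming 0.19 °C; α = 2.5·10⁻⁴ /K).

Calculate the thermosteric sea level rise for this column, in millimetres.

104 mm of thermosteric rise

Layer 1: 1.4 × 2.6×10⁻⁴ × 250 = 0.09100 m
Layer 2: 270 × 0.19 × 2.5×10⁻⁴ = 0.012825 m
Δh = 0.09100 + 0.012825 = 0.103825 m ≈ 104 mm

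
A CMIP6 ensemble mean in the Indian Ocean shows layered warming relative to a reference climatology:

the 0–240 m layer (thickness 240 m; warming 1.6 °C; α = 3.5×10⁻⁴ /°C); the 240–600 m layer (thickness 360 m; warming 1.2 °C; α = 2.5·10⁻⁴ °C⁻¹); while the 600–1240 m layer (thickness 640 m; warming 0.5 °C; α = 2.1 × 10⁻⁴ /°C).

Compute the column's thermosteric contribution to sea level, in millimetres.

0–240 m: 240 × 3.5×10⁻⁴ × 1.6 = 0.13440 m
240–600 m: 1.2 × 2.5×10⁻⁴ × 360 = 0.10800 m
640 × 2.1×10⁻⁴ × 0.5 = 0.06720 m
Δh = 0.13440 + 0.10800 + 0.06720 = 0.30960 m ≈ 310 mm

about 310 mm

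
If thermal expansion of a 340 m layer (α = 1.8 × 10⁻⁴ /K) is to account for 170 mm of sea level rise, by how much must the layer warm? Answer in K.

2.8 K

ΔT = Δh/(αH) = 0.17 / (1.8×10⁻⁴ × 340) ≈ 2.778 K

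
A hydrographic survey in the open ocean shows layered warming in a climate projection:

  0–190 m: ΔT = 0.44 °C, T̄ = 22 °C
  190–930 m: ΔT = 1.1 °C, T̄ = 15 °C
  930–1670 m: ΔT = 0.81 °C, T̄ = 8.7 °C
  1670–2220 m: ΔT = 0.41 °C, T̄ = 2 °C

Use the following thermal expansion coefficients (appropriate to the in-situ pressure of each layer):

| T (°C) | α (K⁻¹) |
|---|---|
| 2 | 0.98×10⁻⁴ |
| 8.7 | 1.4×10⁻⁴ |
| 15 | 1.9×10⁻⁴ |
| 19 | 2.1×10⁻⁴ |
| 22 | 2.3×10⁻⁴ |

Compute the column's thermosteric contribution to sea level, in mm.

Layer 1 at 22 °C → α = 2.3×10⁻⁴ K⁻¹
Layer 2 at 15 °C → α = 1.9×10⁻⁴ K⁻¹
Layer 3 at 8.7 °C → α = 1.4×10⁻⁴ K⁻¹
Layer 4 at 2 °C → α = 0.98×10⁻⁴ K⁻¹
2.3×10⁻⁴ × 190 × 0.44 = 0.019228 m
Layer 2: 740 × 1.9×10⁻⁴ × 1.1 = 0.15466 m
1.4×10⁻⁴ × 740 × 0.81 = 0.083916 m
550 × 0.41 × 0.98×10⁻⁴ = 0.022099 m
Δh = 0.019228 + 0.15466 + 0.083916 + 0.022099 = 0.279903 m

Δh = 280 mm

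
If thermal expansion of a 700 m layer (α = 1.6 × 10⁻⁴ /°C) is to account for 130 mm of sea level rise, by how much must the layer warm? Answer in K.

ΔT = Δh/(αH) = 0.13 / (1.6×10⁻⁴ × 700) ≈ 1.161 K

1.16 K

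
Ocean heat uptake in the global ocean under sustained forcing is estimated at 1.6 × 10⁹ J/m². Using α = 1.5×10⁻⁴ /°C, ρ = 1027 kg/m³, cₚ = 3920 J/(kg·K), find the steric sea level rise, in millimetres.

Δh = αQ/(ρcₚ) = 1.5×10⁻⁴ × 1.6×10⁹ / (1027 × 3920) ≈ 0.059615 m

60 mm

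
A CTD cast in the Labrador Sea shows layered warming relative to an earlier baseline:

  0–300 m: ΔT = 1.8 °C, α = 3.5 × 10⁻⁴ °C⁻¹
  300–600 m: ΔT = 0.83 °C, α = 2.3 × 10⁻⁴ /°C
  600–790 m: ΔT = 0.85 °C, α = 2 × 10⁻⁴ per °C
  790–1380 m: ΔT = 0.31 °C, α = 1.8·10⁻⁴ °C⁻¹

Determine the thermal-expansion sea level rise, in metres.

300 × 1.8 × 3.5×10⁻⁴ = 0.18900 m
0.83 × 2.3×10⁻⁴ × 300 = 0.05727 m
Layer 3: 2×10⁻⁴ × 0.85 × 190 = 0.03230 m
590 × 0.31 × 1.8×10⁻⁴ = 0.032922 m
Δh = 0.18900 + 0.05727 + 0.03230 + 0.032922 = 0.311492 m

0.31 m of thermosteric rise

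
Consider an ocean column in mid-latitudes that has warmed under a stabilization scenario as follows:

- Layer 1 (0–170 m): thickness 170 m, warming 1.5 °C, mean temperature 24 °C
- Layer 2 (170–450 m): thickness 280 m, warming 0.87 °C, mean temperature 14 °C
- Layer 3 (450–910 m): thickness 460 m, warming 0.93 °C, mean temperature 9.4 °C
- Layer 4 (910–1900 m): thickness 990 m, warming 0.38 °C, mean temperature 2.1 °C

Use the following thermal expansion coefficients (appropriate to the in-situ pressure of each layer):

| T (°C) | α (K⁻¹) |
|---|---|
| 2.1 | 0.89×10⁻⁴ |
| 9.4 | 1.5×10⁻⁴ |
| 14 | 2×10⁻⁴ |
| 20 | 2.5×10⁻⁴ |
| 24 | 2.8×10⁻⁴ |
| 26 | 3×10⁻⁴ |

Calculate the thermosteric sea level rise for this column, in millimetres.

about 218 mm

Layer 1 at 24 °C → α = 2.8×10⁻⁴ K⁻¹
Layer 2 at 14 °C → α = 2×10⁻⁴ K⁻¹
Layer 3 at 9.4 °C → α = 1.5×10⁻⁴ K⁻¹
Layer 4 at 2.1 °C → α = 0.89×10⁻⁴ K⁻¹
Layer 1: 170 × 1.5 × 2.8×10⁻⁴ = 0.07140 m
280 × 2×10⁻⁴ × 0.87 = 0.04872 m
450–910 m: 460 × 1.5×10⁻⁴ × 0.93 = 0.06417 m
0.89×10⁻⁴ × 990 × 0.38 = 0.0334818 m
Δh = 0.07140 + 0.04872 + 0.06417 + 0.0334818 = 0.2177718 m ≈ 218 mm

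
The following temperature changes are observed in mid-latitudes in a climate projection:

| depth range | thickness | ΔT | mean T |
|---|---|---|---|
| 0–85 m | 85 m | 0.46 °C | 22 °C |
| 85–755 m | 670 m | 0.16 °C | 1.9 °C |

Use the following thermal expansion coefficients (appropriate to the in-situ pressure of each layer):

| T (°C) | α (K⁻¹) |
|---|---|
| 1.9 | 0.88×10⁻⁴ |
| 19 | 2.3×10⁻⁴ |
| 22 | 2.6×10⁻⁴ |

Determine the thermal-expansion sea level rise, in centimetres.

Layer 1 at 22 °C → α = 2.6×10⁻⁴ K⁻¹
Layer 2 at 1.9 °C → α = 0.88×10⁻⁴ K⁻¹
85 × 2.6×10⁻⁴ × 0.46 = 0.010166 m
85–755 m: 0.16 × 0.88×10⁻⁴ × 670 = 0.0094336 m
Δh = 0.010166 + 0.0094336 = 0.0195996 m

about 1.96 cm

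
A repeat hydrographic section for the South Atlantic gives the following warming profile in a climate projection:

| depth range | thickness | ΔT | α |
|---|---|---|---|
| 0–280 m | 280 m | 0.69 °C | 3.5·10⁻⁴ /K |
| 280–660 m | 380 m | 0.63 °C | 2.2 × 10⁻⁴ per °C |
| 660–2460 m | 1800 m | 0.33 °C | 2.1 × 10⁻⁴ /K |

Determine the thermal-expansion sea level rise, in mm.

Δh ≈ 250 mm

Layer 1: 0.69 × 280 × 3.5×10⁻⁴ = 0.06762 m
Layer 2: 380 × 2.2×10⁻⁴ × 0.63 = 0.052668 m
Layer 3: 0.33 × 1800 × 2.1×10⁻⁴ = 0.12474 m
Δh = 0.06762 + 0.052668 + 0.12474 = 0.245028 m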